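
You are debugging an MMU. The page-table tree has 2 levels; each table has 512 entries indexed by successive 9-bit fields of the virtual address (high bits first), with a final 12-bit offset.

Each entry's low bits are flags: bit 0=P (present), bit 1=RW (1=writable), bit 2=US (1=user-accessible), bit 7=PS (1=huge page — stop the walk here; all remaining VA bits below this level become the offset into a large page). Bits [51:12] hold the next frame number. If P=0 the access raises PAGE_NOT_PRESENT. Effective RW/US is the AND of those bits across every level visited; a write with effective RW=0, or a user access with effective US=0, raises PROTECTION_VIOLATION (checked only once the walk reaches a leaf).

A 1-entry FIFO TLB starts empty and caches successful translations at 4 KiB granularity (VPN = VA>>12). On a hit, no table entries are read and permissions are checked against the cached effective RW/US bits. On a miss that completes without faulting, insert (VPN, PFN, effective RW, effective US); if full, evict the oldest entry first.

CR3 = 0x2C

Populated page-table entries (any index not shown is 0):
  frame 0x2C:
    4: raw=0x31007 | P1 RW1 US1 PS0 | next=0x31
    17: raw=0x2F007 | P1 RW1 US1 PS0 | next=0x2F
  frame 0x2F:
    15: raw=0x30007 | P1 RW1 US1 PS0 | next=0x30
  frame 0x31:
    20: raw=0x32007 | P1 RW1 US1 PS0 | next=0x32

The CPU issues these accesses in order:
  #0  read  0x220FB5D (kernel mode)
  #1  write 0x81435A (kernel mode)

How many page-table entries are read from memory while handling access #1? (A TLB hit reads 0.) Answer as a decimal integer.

Trace:
#0 VA=0x220FB5D (r,kernel):
  L0 @0x2C[17] → 0x2F007  P=1,RW=1,US=1,PS=0
  L1 @0x2F[15] → 0x30007  P=1,RW=1,US=1,PS=0
  ✓ 0x30B5D  — 2 lookups
#1 VA=0x81435A (w,kernel):
  L0 @0x2C[4] → 0x31007  P=1,RW=1,US=1,PS=0
  L1 @0x31[20] → 0x32007  P=1,RW=1,US=1,PS=0
  ✓ 0x3235A  — 2 lookups

Entries read for #1: 2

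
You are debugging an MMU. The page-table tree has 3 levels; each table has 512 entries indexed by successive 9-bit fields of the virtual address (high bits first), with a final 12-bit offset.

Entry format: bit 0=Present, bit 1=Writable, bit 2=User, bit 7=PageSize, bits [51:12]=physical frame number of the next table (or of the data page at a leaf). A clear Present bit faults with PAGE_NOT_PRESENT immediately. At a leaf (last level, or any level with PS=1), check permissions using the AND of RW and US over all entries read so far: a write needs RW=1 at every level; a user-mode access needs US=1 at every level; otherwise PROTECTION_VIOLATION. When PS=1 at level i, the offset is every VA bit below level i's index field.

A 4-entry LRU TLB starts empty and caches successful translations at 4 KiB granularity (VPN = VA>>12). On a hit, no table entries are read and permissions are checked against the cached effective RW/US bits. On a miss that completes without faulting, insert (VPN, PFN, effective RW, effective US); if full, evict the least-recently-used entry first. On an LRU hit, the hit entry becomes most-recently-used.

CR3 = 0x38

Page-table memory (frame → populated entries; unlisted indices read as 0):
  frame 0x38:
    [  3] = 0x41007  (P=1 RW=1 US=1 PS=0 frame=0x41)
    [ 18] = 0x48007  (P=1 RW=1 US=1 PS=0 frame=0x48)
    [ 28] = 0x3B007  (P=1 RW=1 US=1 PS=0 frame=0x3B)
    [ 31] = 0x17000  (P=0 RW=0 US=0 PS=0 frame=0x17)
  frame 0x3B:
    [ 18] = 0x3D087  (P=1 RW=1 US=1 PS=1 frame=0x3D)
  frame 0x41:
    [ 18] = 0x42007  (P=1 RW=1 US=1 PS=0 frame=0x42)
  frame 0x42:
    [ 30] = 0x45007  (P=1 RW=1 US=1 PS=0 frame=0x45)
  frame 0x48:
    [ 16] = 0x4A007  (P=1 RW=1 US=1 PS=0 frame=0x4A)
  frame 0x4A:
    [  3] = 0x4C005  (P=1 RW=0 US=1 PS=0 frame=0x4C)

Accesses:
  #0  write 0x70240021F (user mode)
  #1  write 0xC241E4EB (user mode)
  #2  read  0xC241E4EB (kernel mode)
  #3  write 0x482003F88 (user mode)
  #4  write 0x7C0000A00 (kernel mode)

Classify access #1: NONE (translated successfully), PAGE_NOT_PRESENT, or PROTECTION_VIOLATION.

Trace:
#0 VA=0x70240021F (w,user):
  lvl0: tbl 0x38, slot 28 ⇒ 0x3B007 (P1/RW1/US1/PS0)
  lvl1: tbl 0x3B, slot 18 ⇒ 0x3D087 (P1/RW1/US1/PS1)
  → PA=0x3D21F (huge @L1)  (2 entries read)
#1 VA=0xC241E4EB (w,user):
  lvl0: tbl 0x38, slot 3 ⇒ 0x41007 (P1/RW1/US1/PS0)
  lvl1: tbl 0x41, slot 18 ⇒ 0x42007 (P1/RW1/US1/PS0)
  lvl2: tbl 0x42, slot 30 ⇒ 0x45007 (P1/RW1/US1/PS0)
  → PA=0x454EB  (3 entries read)
#2 VA=0xC241E4EB (r,kernel):
  TLB hit vpn=0xC241E → PA=0x454EB
#3 VA=0x482003F88 (w,user):
  lvl0: tbl 0x38, slot 18 ⇒ 0x48007 (P1/RW1/US1/PS0)
  lvl1: tbl 0x48, slot 16 ⇒ 0x4A007 (P1/RW1/US1/PS0)
  lvl2: tbl 0x4A, slot 3 ⇒ 0x4C005 (P1/RW0/US1/PS0)
  ✗ PROTECTION_VIOLATION  [3 reads]
#4 VA=0x7C0000A00 (w,kernel):
  lvl0: tbl 0x38, slot 31 ⇒ 0x17000 (P0/RW0/US0/PS0)
  ✗ PAGE_NOT_PRESENT  [1 reads]

Access #1 fault: NONE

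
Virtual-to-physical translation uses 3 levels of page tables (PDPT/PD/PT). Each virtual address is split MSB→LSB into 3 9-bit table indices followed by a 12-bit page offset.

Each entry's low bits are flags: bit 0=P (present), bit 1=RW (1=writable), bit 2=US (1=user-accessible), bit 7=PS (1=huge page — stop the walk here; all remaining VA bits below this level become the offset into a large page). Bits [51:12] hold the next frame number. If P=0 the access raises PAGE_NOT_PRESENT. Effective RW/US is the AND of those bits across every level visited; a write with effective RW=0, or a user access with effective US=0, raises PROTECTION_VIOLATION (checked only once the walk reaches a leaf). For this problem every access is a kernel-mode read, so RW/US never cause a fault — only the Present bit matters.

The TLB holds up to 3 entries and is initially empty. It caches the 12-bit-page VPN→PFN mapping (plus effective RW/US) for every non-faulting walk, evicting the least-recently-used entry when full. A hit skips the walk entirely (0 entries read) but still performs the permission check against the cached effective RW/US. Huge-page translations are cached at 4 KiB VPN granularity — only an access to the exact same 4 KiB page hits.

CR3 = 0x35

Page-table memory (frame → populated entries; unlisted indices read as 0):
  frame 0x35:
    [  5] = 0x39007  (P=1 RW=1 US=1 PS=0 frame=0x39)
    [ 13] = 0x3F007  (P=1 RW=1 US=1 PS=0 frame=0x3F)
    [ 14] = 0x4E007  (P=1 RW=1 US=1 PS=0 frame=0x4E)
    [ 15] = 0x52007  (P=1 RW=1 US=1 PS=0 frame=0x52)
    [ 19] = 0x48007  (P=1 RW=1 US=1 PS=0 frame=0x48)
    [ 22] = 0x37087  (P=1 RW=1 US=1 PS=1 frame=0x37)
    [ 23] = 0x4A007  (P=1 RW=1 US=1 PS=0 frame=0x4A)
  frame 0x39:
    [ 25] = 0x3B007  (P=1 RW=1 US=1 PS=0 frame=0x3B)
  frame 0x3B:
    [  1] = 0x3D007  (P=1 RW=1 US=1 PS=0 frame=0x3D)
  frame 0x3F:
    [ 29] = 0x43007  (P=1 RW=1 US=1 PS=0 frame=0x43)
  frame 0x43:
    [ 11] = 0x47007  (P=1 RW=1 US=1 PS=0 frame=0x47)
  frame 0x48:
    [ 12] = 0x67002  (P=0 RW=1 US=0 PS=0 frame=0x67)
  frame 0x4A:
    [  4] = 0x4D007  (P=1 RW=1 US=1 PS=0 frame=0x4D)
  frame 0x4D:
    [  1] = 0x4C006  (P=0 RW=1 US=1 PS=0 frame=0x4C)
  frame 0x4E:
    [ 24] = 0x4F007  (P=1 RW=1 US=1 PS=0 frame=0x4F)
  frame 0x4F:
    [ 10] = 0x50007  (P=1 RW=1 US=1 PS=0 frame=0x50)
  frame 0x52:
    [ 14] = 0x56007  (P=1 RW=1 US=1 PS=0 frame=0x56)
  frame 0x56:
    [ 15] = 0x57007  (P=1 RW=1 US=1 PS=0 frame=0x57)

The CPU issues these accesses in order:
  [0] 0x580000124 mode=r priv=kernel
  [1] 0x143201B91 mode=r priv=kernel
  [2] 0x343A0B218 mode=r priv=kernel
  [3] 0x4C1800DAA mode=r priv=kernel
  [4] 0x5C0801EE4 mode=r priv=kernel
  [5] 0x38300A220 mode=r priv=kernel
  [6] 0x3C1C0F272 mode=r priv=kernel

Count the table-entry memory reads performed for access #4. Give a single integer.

Trace:
#0 VA=0x580000124 (r,kernel):
  L0 @0x35[22] → 0x37087  P=1,RW=1,US=1,PS=1
  ⇒ phys 0x37124 (huge @L0)  [1 reads]
#1 VA=0x143201B91 (r,kernel):
  L0 @0x35[5] → 0x39007  P=1,RW=1,US=1,PS=0
  L1 @0x39[25] → 0x3B007  P=1,RW=1,US=1,PS=0
  L2 @0x3B[1] → 0x3D007  P=1,RW=1,US=1,PS=0
  ⇒ phys 0x3DB91  [3 reads]
#2 VA=0x343A0B218 (r,kernel):
  L0 @0x35[13] → 0x3F007  P=1,RW=1,US=1,PS=0
  L1 @0x3F[29] → 0x43007  P=1,RW=1,US=1,PS=0
  L2 @0x43[11] → 0x47007  P=1,RW=1,US=1,PS=0
  ⇒ phys 0x47218  [3 reads]
#3 VA=0x4C1800DAA (r,kernel):
  L0 @0x35[19] → 0x48007  P=1,RW=1,US=1,PS=0
  L1 @0x48[12] → 0x67002  P=0,RW=1,US=0,PS=0
  → PAGE_NOT_PRESENT  (2 entries read)
#4 VA=0x5C0801EE4 (r,kernel):
  L0 @0x35[23] → 0x4A007  P=1,RW=1,US=1,PS=0
  L1 @0x4A[4] → 0x4D007  P=1,RW=1,US=1,PS=0
  L2 @0x4D[1] → 0x4C006  P=0,RW=1,US=1,PS=0
  → PAGE_NOT_PRESENT  (3 entries read)
#5 VA=0x38300A220 (r,kernel):
  L0 @0x35[14] → 0x4E007  P=1,RW=1,US=1,PS=0
  L1 @0x4E[24] → 0x4F007  P=1,RW=1,US=1,PS=0
  L2 @0x4F[10] → 0x50007  P=1,RW=1,US=1,PS=0
  ⇒ phys 0x50220  [3 reads]
#6 VA=0x3C1C0F272 (r,kernel):
  L0 @0x35[15] → 0x52007  P=1,RW=1,US=1,PS=0
  L1 @0x52[14] → 0x56007  P=1,RW=1,US=1,PS=0
  L2 @0x56[15] → 0x57007  P=1,RW=1,US=1,PS=0
  ⇒ phys 0x57272  [3 reads]

Entries read for #4: 3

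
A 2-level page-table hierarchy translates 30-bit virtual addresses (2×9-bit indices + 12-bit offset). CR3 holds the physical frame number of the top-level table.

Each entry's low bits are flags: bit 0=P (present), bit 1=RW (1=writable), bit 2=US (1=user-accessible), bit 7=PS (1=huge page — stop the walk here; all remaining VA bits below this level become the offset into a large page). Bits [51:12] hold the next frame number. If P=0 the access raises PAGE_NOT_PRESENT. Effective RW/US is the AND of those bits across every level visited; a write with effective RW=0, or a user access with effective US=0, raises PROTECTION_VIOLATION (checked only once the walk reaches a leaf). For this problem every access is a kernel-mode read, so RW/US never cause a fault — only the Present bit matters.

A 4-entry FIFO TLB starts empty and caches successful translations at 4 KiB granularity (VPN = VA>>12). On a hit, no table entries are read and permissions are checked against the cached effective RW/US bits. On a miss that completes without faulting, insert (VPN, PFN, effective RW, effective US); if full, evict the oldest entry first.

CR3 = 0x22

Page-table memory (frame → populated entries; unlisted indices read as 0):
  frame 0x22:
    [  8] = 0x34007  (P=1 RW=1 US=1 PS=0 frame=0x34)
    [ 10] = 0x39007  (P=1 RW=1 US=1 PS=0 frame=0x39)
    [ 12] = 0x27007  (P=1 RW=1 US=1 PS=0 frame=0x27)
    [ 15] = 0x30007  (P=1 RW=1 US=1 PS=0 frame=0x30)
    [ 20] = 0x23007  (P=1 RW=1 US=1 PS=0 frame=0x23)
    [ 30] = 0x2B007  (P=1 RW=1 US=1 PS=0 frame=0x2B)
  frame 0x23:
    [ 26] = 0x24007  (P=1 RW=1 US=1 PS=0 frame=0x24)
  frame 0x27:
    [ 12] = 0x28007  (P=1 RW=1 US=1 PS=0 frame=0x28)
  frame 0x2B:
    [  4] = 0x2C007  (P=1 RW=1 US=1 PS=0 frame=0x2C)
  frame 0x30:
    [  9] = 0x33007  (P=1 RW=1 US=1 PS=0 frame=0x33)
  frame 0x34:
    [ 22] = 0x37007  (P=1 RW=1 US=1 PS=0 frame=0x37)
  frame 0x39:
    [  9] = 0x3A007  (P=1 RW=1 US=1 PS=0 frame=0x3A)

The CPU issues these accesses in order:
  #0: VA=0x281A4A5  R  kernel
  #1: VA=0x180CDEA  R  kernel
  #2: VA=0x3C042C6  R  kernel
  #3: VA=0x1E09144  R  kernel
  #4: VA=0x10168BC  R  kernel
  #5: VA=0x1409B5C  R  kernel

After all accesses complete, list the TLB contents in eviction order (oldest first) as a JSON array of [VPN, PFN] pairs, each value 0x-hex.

Trace:
#0 VA=0x281A4A5 (r,kernel):
  L0: frame=0x22 idx=20 entry=0x23007 [P=1 RW=1 US=1 PS=0]
  L1: frame=0x23 idx=26 entry=0x24007 [P=1 RW=1 US=1 PS=0]
  ⇒ phys 0x244A5  [2 reads]
#1 VA=0x180CDEA (r,kernel):
  L0: frame=0x22 idx=12 entry=0x27007 [P=1 RW=1 US=1 PS=0]
  L1: frame=0x27 idx=12 entry=0x28007 [P=1 RW=1 US=1 PS=0]
  ⇒ phys 0x28DEA  [2 reads]
#2 VA=0x3C042C6 (r,kernel):
  L0: frame=0x22 idx=30 entry=0x2B007 [P=1 RW=1 US=1 PS=0]
  L1: frame=0x2B idx=4 entry=0x2C007 [P=1 RW=1 US=1 PS=0]
  ⇒ phys 0x2C2C6  [2 reads]
#3 VA=0x1E09144 (r,kernel):
  L0: frame=0x22 idx=15 entry=0x30007 [P=1 RW=1 US=1 PS=0]
  L1: frame=0x30 idx=9 entry=0x33007 [P=1 RW=1 US=1 PS=0]
  ⇒ phys 0x33144  [2 reads]
#4 VA=0x10168BC (r,kernel):
  L0: frame=0x22 idx=8 entry=0x34007 [P=1 RW=1 US=1 PS=0]
  L1: frame=0x34 idx=22 entry=0x37007 [P=1 RW=1 US=1 PS=0]
  ⇒ phys 0x378BC  [2 reads]
#5 VA=0x1409B5C (r,kernel):
  L0: frame=0x22 idx=10 entry=0x39007 [P=1 RW=1 US=1 PS=0]
  L1: frame=0x39 idx=9 entry=0x3A007 [P=1 RW=1 US=1 PS=0]
  ⇒ phys 0x3AB5C  [2 reads]

TLB: [["0x3C04", "0x2C"], ["0x1E09", "0x33"], ["0x1016", "0x37"], ["0x1409", "0x3A"]]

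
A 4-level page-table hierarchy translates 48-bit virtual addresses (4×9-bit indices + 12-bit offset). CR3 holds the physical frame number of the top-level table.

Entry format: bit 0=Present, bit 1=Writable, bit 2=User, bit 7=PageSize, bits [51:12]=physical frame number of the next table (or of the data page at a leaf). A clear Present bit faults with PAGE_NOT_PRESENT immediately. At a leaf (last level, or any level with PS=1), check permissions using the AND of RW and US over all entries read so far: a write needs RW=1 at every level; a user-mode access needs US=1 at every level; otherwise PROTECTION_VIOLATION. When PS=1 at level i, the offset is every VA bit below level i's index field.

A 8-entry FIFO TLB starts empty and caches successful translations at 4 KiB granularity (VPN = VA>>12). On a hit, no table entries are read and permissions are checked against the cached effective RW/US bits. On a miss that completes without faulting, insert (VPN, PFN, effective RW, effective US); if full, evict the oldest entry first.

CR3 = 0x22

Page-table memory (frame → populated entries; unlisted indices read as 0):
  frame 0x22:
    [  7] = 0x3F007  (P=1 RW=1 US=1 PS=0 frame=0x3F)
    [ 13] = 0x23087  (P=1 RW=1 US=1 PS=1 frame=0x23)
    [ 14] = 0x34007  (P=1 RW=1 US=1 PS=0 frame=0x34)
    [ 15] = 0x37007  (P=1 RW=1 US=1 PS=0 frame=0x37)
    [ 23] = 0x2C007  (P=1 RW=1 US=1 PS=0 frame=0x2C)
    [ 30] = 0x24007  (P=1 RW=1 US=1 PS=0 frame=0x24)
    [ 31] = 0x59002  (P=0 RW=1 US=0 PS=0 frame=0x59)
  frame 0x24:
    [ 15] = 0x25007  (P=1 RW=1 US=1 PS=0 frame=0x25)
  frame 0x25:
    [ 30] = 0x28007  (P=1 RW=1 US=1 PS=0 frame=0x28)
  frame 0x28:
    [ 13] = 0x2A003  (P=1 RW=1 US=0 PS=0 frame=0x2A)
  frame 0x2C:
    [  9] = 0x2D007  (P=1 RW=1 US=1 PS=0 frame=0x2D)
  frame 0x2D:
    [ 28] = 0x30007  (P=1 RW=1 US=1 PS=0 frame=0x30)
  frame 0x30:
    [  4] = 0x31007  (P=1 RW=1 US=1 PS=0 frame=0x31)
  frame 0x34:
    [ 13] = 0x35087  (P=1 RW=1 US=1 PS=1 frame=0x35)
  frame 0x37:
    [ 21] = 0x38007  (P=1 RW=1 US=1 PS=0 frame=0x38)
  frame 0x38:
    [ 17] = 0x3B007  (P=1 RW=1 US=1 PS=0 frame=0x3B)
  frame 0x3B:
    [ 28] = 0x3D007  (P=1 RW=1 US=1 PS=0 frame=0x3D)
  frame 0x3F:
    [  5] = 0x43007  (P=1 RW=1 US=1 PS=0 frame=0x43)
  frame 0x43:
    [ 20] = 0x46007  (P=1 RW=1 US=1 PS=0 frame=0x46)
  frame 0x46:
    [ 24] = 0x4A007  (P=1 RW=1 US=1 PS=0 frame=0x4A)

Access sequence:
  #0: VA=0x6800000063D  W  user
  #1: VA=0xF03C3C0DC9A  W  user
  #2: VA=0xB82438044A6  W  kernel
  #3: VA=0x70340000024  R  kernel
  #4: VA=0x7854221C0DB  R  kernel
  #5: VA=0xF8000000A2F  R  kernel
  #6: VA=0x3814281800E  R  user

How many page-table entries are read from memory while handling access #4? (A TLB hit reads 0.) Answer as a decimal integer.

Trace:
#0 VA=0x6800000063D (w,user):
  L0 @0x22[13] → 0x23087  P=1,RW=1,US=1,PS=1
  ⇒ phys 0x2363D (huge @L0)  [1 reads]
#1 VA=0xF03C3C0DC9A (w,user):
  L0 @0x22[30] → 0x24007  P=1,RW=1,US=1,PS=0
  L1 @0x24[15] → 0x25007  P=1,RW=1,US=1,PS=0
  L2 @0x25[30] → 0x28007  P=1,RW=1,US=1,PS=0
  L3 @0x28[13] → 0x2A003  P=1,RW=1,US=0,PS=0
  → PROTECTION_VIOLATION  (4 entries read)
#2 VA=0xB82438044A6 (w,kernel):
  L0 @0x22[23] → 0x2C007  P=1,RW=1,US=1,PS=0
  L1 @0x2C[9] → 0x2D007  P=1,RW=1,US=1,PS=0
  L2 @0x2D[28] → 0x30007  P=1,RW=1,US=1,PS=0
  L3 @0x30[4] → 0x31007  P=1,RW=1,US=1,PS=0
  ⇒ phys 0x314A6  [4 reads]
#3 VA=0x70340000024 (r,kernel):
  L0 @0x22[14] → 0x34007  P=1,RW=1,US=1,PS=0
  L1 @0x34[13] → 0x35087  P=1,RW=1,US=1,PS=1
  ⇒ phys 0x35024 (huge @L1)  [2 reads]
#4 VA=0x7854221C0DB (r,kernel):
  L0 @0x22[15] → 0x37007  P=1,RW=1,US=1,PS=0
  L1 @0x37[21] → 0x38007  P=1,RW=1,US=1,PS=0
  L2 @0x38[17] → 0x3B007  P=1,RW=1,US=1,PS=0
  L3 @0x3B[28] → 0x3D007  P=1,RW=1,US=1,PS=0
  ⇒ phys 0x3D0DB  [4 reads]
#5 VA=0xF8000000A2F (r,kernel):
  L0 @0x22[31] → 0x59002  P=0,RW=1,US=0,PS=0
  → PAGE_NOT_PRESENT  (1 entries read)
#6 VA=0x3814281800E (r,user):
  L0 @0x22[7] → 0x3F007  P=1,RW=1,US=1,PS=0
  L1 @0x3F[5] → 0x43007  P=1,RW=1,US=1,PS=0
  L2 @0x43[20] → 0x46007  P=1,RW=1,US=1,PS=0
  L3 @0x46[24] → 0x4A007  P=1,RW=1,US=1,PS=0
  ⇒ phys 0x4A00E  [4 reads]

Entries read for #4: 4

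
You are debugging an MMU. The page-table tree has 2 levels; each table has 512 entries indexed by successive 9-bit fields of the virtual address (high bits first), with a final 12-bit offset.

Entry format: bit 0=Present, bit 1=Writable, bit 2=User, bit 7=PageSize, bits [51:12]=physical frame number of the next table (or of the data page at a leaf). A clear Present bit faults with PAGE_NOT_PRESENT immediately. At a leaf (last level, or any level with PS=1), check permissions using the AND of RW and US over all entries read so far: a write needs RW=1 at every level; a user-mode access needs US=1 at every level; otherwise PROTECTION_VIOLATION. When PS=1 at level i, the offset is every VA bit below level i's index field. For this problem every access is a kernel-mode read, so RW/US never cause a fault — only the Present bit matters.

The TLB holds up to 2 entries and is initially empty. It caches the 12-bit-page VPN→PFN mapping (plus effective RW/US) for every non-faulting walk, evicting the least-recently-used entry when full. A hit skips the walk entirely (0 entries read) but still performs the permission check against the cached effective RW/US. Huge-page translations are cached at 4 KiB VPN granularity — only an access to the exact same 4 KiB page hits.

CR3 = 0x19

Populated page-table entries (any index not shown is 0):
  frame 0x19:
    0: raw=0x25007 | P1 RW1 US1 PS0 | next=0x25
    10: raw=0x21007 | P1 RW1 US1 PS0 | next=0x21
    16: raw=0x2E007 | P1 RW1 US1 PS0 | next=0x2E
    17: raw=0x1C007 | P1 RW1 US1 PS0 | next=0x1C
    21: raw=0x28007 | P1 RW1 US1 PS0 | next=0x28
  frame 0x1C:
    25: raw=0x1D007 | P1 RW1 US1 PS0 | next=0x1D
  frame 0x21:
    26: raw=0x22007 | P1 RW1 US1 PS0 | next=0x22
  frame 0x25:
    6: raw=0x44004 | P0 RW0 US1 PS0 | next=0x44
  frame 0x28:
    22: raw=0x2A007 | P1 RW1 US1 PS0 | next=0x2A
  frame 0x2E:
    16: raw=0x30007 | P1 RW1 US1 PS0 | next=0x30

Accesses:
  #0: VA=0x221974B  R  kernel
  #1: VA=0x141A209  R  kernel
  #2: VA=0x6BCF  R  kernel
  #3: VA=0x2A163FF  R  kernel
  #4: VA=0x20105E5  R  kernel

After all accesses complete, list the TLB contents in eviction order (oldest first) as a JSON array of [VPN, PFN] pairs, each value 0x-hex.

Per-access translation:
#0 VA=0x221974B (r,kernel):
  L0 @0x19[17] → 0x1C007  P=1,RW=1,US=1,PS=0
  L1 @0x1C[25] → 0x1D007  P=1,RW=1,US=1,PS=0
  ⇒ phys 0x1D74B  [2 reads]
#1 VA=0x141A209 (r,kernel):
  L0 @0x19[10] → 0x21007  P=1,RW=1,US=1,PS=0
  L1 @0x21[26] → 0x22007  P=1,RW=1,US=1,PS=0
  ⇒ phys 0x22209  [2 reads]
#2 VA=0x6BCF (r,kernel):
  L0 @0x19[0] → 0x25007  P=1,RW=1,US=1,PS=0
  L1 @0x25[6] → 0x44004  P=0,RW=0,US=1,PS=0
  → PAGE_NOT_PRESENT  (2 entries read)
#3 VA=0x2A163FF (r,kernel):
  L0 @0x19[21] → 0x28007  P=1,RW=1,US=1,PS=0
  L1 @0x28[22] → 0x2A007  P=1,RW=1,US=1,PS=0
  ⇒ phys 0x2A3FF  [2 reads]
#4 VA=0x20105E5 (r,kernel):
  L0 @0x19[16] → 0x2E007  P=1,RW=1,US=1,PS=0
  L1 @0x2E[16] → 0x30007  P=1,RW=1,US=1,PS=0
  ⇒ phys 0x305E5  [2 reads]

TLB: [["0x2A16", "0x2A"], ["0x2010", "0x30"]]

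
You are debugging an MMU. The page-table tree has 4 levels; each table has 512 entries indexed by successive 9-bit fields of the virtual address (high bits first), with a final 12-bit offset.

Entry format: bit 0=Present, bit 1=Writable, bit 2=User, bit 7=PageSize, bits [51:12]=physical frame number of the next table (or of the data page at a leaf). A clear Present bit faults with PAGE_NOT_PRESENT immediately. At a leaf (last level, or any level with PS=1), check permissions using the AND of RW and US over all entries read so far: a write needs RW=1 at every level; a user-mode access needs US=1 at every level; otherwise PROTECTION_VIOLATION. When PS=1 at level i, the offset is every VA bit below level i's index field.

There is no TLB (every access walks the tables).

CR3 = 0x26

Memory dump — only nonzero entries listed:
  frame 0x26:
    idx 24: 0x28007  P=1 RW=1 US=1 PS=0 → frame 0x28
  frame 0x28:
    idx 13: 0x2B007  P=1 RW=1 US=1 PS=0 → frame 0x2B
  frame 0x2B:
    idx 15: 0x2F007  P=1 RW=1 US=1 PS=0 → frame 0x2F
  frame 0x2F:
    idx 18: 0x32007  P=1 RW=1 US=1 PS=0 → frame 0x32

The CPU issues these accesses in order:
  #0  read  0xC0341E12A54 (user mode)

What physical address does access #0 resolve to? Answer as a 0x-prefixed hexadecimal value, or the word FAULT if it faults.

Walk each access:
#0 VA=0xC0341E12A54 (r,user):
  L0: frame=0x26 idx=24 entry=0x28007 [P=1 RW=1 US=1 PS=0]
  L1: frame=0x28 idx=13 entry=0x2B007 [P=1 RW=1 US=1 PS=0]
  L2: frame=0x2B idx=15 entry=0x2F007 [P=1 RW=1 US=1 PS=0]
  L3: frame=0x2F idx=18 entry=0x32007 [P=1 RW=1 US=1 PS=0]
  ✓ 0x32A54  — 4 lookups

Access #0 PA: 0x32A54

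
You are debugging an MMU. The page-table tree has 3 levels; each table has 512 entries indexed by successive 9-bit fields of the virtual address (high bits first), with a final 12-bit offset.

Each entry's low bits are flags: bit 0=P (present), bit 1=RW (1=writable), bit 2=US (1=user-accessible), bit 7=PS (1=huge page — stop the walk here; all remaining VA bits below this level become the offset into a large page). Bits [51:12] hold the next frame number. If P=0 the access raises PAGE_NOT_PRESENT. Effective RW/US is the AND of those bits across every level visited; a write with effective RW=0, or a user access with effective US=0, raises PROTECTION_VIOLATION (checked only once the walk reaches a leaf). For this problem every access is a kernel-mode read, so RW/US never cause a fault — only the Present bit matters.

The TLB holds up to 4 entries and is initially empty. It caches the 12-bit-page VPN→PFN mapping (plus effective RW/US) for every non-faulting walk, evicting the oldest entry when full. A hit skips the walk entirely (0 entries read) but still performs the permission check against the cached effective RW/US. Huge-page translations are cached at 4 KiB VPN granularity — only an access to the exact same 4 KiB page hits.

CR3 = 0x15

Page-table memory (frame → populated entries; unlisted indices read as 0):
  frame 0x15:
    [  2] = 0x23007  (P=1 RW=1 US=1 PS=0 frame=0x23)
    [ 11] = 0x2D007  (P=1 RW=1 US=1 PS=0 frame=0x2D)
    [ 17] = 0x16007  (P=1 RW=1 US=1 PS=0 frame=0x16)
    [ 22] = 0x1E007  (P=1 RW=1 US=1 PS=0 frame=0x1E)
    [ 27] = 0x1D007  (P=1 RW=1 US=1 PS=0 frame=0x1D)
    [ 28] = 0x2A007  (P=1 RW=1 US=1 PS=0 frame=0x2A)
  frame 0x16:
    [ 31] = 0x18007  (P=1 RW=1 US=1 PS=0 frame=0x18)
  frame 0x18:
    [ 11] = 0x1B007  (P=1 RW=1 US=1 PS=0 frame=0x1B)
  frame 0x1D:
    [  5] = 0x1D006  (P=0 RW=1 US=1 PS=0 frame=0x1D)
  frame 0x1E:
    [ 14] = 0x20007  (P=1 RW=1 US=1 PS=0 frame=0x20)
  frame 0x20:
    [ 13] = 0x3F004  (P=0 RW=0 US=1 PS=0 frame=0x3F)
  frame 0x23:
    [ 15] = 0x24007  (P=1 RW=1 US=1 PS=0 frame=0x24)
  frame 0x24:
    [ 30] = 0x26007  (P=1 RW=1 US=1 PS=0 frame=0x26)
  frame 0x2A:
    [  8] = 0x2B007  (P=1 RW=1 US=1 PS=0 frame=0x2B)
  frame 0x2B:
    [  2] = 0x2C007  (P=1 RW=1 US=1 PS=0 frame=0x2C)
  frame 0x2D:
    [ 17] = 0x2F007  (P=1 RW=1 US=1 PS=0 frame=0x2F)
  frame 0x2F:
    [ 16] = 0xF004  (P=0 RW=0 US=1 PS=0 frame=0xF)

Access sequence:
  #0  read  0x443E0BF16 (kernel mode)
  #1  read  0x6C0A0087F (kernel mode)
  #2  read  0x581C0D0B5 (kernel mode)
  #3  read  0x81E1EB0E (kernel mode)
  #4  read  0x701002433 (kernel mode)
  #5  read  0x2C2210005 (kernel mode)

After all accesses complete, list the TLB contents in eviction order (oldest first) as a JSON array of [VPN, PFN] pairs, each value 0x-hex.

Per-access translation:
#0 VA=0x443E0BF16 (r,kernel):
  L0 @0x15[17] → 0x16007  P=1,RW=1,US=1,PS=0
  L1 @0x16[31] → 0x18007  P=1,RW=1,US=1,PS=0
  L2 @0x18[11] → 0x1B007  P=1,RW=1,US=1,PS=0
  ⇒ phys 0x1BF16  [3 reads]
#1 VA=0x6C0A0087F (r,kernel):
  L0 @0x15[27] → 0x1D007  P=1,RW=1,US=1,PS=0
  L1 @0x1D[5] → 0x1D006  P=0,RW=1,US=1,PS=0
  → PAGE_NOT_PRESENT  (2 entries read)
#2 VA=0x581C0D0B5 (r,kernel):
  L0 @0x15[22] → 0x1E007  P=1,RW=1,US=1,PS=0
  L1 @0x1E[14] → 0x20007  P=1,RW=1,US=1,PS=0
  L2 @0x20[13] → 0x3F004  P=0,RW=0,US=1,PS=0
  → PAGE_NOT_PRESENT  (3 entries read)
#3 VA=0x81E1EB0E (r,kernel):
  L0 @0x15[2] → 0x23007  P=1,RW=1,US=1,PS=0
  L1 @0x23[15] → 0x24007  P=1,RW=1,US=1,PS=0
  L2 @0x24[30] → 0x26007  P=1,RW=1,US=1,PS=0
  ⇒ phys 0x26B0E  [3 reads]
#4 VA=0x701002433 (r,kernel):
  L0 @0x15[28] → 0x2A007  P=1,RW=1,US=1,PS=0
  L1 @0x2A[8] → 0x2B007  P=1,RW=1,US=1,PS=0
  L2 @0x2B[2] → 0x2C007  P=1,RW=1,US=1,PS=0
  ⇒ phys 0x2C433  [3 reads]
#5 VA=0x2C2210005 (r,kernel):
  L0 @0x15[11] → 0x2D007  P=1,RW=1,US=1,PS=0
  L1 @0x2D[17] → 0x2F007  P=1,RW=1,US=1,PS=0
  L2 @0x2F[16] → 0xF004  P=0,RW=0,US=1,PS=0
  → PAGE_NOT_PRESENT  (3 entries read)

TLB: [["0x443E0B", "0x1B"], ["0x81E1E", "0x26"], ["0x701002", "0x2C"]]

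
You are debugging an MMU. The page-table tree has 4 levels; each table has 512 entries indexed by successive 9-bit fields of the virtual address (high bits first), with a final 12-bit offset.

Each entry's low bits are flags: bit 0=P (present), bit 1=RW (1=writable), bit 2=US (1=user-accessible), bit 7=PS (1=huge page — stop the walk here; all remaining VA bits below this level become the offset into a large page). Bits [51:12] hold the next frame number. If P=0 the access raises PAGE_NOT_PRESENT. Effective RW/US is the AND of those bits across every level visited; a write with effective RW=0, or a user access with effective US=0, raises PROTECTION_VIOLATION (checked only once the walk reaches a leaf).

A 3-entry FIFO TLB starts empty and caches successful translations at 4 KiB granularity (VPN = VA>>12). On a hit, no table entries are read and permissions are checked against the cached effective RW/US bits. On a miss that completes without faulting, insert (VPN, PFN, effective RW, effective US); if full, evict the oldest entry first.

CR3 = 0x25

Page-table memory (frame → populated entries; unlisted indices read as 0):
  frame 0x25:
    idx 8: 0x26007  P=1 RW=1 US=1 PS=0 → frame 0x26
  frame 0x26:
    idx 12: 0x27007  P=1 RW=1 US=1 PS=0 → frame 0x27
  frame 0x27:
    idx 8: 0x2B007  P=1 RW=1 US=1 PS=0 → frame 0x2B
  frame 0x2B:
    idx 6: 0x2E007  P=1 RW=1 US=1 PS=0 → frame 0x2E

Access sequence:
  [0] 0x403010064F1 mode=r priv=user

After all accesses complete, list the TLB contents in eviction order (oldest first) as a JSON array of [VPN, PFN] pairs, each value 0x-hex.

Walk each access:
#0 VA=0x403010064F1 (r,user):
  L0: frame=0x25 idx=8 entry=0x26007 [P=1 RW=1 US=1 PS=0]
  L1: frame=0x26 idx=12 entry=0x27007 [P=1 RW=1 US=1 PS=0]
  L2: frame=0x27 idx=8 entry=0x2B007 [P=1 RW=1 US=1 PS=0]
  L3: frame=0x2B idx=6 entry=0x2E007 [P=1 RW=1 US=1 PS=0]
  → PA=0x2E4F1  (4 entries read)

TLB: [["0x40301006", "0x2E"]]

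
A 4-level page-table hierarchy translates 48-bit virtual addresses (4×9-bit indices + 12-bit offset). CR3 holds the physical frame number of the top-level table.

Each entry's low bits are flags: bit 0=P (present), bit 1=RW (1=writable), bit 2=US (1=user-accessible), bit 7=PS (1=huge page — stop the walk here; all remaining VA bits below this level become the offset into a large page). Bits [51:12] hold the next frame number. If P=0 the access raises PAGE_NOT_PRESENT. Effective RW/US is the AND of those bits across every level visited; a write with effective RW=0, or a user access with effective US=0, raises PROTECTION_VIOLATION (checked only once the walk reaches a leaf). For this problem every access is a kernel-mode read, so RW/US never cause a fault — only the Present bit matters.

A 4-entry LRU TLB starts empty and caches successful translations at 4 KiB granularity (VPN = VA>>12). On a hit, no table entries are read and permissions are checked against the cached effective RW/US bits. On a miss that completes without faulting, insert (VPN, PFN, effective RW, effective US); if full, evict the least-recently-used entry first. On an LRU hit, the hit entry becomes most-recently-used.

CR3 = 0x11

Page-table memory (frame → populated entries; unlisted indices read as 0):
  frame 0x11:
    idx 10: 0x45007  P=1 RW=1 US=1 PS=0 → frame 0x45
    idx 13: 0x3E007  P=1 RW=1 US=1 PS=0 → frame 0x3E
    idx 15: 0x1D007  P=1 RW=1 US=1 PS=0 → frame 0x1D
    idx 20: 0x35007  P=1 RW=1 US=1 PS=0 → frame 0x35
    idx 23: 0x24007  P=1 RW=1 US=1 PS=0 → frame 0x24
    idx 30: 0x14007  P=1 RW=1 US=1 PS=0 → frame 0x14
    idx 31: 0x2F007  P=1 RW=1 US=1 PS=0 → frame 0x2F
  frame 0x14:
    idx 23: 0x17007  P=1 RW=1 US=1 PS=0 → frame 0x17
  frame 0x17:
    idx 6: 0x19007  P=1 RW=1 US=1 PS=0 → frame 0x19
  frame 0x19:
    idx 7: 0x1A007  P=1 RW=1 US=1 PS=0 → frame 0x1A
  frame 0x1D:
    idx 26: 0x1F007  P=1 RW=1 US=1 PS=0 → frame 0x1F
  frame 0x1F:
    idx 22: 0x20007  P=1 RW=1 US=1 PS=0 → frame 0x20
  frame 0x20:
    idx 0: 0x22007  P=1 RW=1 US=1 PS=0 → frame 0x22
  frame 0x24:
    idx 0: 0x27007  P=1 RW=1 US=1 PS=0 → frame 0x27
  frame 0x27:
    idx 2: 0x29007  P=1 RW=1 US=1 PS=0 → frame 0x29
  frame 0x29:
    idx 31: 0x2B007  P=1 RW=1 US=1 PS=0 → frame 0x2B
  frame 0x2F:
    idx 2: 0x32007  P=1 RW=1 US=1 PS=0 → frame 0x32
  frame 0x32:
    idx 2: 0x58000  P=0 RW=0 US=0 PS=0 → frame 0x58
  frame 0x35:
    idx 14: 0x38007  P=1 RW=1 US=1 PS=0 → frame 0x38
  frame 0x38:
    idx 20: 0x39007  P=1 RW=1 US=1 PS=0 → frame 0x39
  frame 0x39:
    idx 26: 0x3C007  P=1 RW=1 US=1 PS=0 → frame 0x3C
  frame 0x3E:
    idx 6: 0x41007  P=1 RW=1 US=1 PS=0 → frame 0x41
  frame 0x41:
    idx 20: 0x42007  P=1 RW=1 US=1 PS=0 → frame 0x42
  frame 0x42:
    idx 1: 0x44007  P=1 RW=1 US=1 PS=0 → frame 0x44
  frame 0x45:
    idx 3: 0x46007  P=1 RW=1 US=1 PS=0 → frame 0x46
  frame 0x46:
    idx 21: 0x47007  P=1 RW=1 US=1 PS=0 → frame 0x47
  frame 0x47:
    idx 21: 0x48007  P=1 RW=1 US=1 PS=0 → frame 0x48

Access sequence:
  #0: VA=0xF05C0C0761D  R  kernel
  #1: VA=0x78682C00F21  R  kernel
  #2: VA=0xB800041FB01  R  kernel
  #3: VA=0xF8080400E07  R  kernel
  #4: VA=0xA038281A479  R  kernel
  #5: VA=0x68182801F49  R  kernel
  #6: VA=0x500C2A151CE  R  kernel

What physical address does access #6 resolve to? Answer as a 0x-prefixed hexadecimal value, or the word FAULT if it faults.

Trace:
#0 VA=0xF05C0C0761D (r,kernel):
  [0] read 0x11 idx=30: raw=0x14007 flags P=1 W=1 U=1 S=0
  [1] read 0x14 idx=23: raw=0x17007 flags P=1 W=1 U=1 S=0
  [2] read 0x17 idx=6: raw=0x19007 flags P=1 W=1 U=1 S=0
  [3] read 0x19 idx=7: raw=0x1A007 flags P=1 W=1 U=1 S=0
  ✓ 0x1A61D  — 4 lookups
#1 VA=0x78682C00F21 (r,kernel):
  [0] read 0x11 idx=15: raw=0x1D007 flags P=1 W=1 U=1 S=0
  [1] read 0x1D idx=26: raw=0x1F007 flags P=1 W=1 U=1 S=0
  [2] read 0x1F idx=22: raw=0x20007 flags P=1 W=1 U=1 S=0
  [3] read 0x20 idx=0: raw=0x22007 flags P=1 W=1 U=1 S=0
  ✓ 0x22F21  — 4 lookups
#2 VA=0xB800041FB01 (r,kernel):
  [0] read 0x11 idx=23: raw=0x24007 flags P=1 W=1 U=1 S=0
  [1] read 0x24 idx=0: raw=0x27007 flags P=1 W=1 U=1 S=0
  [2] read 0x27 idx=2: raw=0x29007 flags P=1 W=1 U=1 S=0
  [3] read 0x29 idx=31: raw=0x2B007 flags P=1 W=1 U=1 S=0
  ✓ 0x2BB01  — 4 lookups
#3 VA=0xF8080400E07 (r,kernel):
  [0] read 0x11 idx=31: raw=0x2F007 flags P=1 W=1 U=1 S=0
  [1] read 0x2F idx=2: raw=0x32007 flags P=1 W=1 U=1 S=0
  [2] read 0x32 idx=2: raw=0x58000 flags P=0 W=0 U=0 S=0
  → PAGE_NOT_PRESENT  (3 entries read)
#4 VA=0xA038281A479 (r,kernel):
  [0] read 0x11 idx=20: raw=0x35007 flags P=1 W=1 U=1 S=0
  [1] read 0x35 idx=14: raw=0x38007 flags P=1 W=1 U=1 S=0
  [2] read 0x38 idx=20: raw=0x39007 flags P=1 W=1 U=1 S=0
  [3] read 0x39 idx=26: raw=0x3C007 flags P=1 W=1 U=1 S=0
  ✓ 0x3C479  — 4 lookups
#5 VA=0x68182801F49 (r,kernel):
  [0] read 0x11 idx=13: raw=0x3E007 flags P=1 W=1 U=1 S=0
  [1] read 0x3E idx=6: raw=0x41007 flags P=1 W=1 U=1 S=0
  [2] read 0x41 idx=20: raw=0x42007 flags P=1 W=1 U=1 S=0
  [3] read 0x42 idx=1: raw=0x44007 flags P=1 W=1 U=1 S=0
  ✓ 0x44F49  — 4 lookups
#6 VA=0x500C2A151CE (r,kernel):
  [0] read 0x11 idx=10: raw=0x45007 flags P=1 W=1 U=1 S=0
  [1] read 0x45 idx=3: raw=0x46007 flags P=1 W=1 U=1 S=0
  [2] read 0x46 idx=21: raw=0x47007 flags P=1 W=1 U=1 S=0
  [3] read 0x47 idx=21: raw=0x48007 flags P=1 W=1 U=1 S=0
  ✓ 0x481CE  — 4 lookups

Access #6 PA: 0x481CE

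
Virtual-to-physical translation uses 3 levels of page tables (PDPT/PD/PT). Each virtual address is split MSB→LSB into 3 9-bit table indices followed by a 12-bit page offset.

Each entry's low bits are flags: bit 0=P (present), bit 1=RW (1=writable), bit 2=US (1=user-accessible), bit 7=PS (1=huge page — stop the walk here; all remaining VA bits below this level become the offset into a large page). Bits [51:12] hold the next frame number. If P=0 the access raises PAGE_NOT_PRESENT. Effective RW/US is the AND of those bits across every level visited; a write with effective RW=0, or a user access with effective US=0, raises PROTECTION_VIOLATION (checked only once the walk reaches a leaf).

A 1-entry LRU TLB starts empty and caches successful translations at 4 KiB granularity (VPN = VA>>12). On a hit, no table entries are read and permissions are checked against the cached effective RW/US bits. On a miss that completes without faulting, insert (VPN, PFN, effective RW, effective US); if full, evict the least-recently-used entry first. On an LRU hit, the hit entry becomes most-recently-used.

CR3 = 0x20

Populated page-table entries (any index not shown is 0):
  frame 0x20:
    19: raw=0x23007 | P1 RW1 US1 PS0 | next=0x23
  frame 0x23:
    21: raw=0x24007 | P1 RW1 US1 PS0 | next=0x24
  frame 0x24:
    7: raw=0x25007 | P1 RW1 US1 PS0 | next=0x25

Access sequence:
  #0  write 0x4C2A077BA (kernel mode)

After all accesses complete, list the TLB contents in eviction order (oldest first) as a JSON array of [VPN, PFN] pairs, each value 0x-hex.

Trace:
#0 VA=0x4C2A077BA (w,kernel):
  lvl0: tbl 0x20, slot 19 ⇒ 0x23007 (P1/RW1/US1/PS0)
  lvl1: tbl 0x23, slot 21 ⇒ 0x24007 (P1/RW1/US1/PS0)
  lvl2: tbl 0x24, slot 7 ⇒ 0x25007 (P1/RW1/US1/PS0)
  ✓ 0x257BA  — 3 lookups

TLB: [["0x4C2A07", "0x25"]]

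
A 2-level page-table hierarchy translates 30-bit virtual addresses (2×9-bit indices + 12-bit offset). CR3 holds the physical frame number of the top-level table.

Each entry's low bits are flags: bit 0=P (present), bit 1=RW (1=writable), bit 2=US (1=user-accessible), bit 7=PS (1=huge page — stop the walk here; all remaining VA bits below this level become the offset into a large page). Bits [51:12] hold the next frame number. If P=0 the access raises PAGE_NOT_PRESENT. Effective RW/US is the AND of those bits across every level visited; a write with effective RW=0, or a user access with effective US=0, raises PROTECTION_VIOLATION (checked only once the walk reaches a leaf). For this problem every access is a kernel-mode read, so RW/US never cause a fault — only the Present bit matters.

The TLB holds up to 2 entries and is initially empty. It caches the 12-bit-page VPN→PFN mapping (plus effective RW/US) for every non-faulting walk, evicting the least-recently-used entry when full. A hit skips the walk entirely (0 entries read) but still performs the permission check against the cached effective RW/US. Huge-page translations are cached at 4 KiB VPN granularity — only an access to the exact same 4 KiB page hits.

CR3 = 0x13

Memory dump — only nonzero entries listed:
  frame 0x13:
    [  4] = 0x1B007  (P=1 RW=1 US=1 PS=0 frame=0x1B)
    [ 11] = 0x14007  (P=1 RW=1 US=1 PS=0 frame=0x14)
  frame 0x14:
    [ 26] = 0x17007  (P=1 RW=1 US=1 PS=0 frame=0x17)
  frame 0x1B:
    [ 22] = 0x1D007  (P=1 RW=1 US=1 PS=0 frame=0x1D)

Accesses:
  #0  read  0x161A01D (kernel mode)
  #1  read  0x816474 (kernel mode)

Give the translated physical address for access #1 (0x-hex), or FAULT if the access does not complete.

Trace:
#0 VA=0x161A01D (r,kernel):
  L0 @0x13[11] → 0x14007  P=1,RW=1,US=1,PS=0
  L1 @0x14[26] → 0x17007  P=1,RW=1,US=1,PS=0
  ⇒ phys 0x1701D  [2 reads]
#1 VA=0x816474 (r,kernel):
  L0 @0x13[4] → 0x1B007  P=1,RW=1,US=1,PS=0
  L1 @0x1B[22] → 0x1D007  P=1,RW=1,US=1,PS=0
  ⇒ phys 0x1D474  [2 reads]

Access #1 PA: 0x1D474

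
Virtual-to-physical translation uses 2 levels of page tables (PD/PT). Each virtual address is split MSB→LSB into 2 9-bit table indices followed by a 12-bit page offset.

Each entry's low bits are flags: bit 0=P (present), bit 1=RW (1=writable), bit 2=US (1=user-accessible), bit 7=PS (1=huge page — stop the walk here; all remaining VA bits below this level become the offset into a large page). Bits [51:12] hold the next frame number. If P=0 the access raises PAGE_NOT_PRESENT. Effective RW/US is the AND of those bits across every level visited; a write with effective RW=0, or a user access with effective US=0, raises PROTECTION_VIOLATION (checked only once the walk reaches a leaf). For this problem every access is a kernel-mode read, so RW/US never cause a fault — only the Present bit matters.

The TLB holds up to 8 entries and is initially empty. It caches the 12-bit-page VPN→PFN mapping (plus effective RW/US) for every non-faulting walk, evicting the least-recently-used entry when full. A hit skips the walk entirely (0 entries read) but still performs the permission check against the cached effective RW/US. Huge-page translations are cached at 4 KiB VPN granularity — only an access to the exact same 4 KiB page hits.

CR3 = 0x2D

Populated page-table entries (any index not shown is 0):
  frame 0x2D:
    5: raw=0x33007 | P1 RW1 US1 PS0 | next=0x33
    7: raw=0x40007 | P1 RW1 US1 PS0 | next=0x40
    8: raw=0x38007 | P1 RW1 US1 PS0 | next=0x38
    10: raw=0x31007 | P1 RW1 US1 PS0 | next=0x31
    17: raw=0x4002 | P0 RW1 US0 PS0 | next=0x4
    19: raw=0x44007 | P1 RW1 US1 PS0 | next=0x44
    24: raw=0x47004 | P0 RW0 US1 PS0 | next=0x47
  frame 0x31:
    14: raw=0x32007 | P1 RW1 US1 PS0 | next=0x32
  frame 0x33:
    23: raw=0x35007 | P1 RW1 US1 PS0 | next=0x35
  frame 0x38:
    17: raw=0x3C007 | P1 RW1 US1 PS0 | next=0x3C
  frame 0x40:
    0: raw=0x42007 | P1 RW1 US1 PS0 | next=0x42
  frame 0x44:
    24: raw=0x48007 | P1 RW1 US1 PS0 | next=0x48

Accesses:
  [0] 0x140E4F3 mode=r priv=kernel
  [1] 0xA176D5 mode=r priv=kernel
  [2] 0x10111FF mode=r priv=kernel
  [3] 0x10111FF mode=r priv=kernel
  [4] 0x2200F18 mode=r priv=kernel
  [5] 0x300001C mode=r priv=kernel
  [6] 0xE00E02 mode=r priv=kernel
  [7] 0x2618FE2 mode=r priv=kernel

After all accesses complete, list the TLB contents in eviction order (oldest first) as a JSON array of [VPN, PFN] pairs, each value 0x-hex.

Per-access translation:
#0 VA=0x140E4F3 (r,kernel):
  lvl0: tbl 0x2D, slot 10 ⇒ 0x31007 (P1/RW1/US1/PS0)
  lvl1: tbl 0x31, slot 14 ⇒ 0x32007 (P1/RW1/US1/PS0)
  ⇒ phys 0x324F3  [2 reads]
#1 VA=0xA176D5 (r,kernel):
  lvl0: tbl 0x2D, slot 5 ⇒ 0x33007 (P1/RW1/US1/PS0)
  lvl1: tbl 0x33, slot 23 ⇒ 0x35007 (P1/RW1/US1/PS0)
  ⇒ phys 0x356D5  [2 reads]
#2 VA=0x10111FF (r,kernel):
  lvl0: tbl 0x2D, slot 8 ⇒ 0x38007 (P1/RW1/US1/PS0)
  lvl1: tbl 0x38, slot 17 ⇒ 0x3C007 (P1/RW1/US1/PS0)
  ⇒ phys 0x3C1FF  [2 reads]
#3 VA=0x10111FF (r,kernel):
  TLB hit vpn=0x1011 → PA=0x3C1FF
#4 VA=0x2200F18 (r,kernel):
  lvl0: tbl 0x2D, slot 17 ⇒ 0x4002 (P0/RW1/US0/PS0)
  → PAGE_NOT_PRESENT  (1 entries read)
#5 VA=0x300001C (r,kernel):
  lvl0: tbl 0x2D, slot 24 ⇒ 0x47004 (P0/RW0/US1/PS0)
  → PAGE_NOT_PRESENT  (1 entries read)
#6 VA=0xE00E02 (r,kernel):
  lvl0: tbl 0x2D, slot 7 ⇒ 0x40007 (P1/RW1/US1/PS0)
  lvl1: tbl 0x40, slot 0 ⇒ 0x42007 (P1/RW1/US1/PS0)
  ⇒ phys 0x42E02  [2 reads]
#7 VA=0x2618FE2 (r,kernel):
  lvl0: tbl 0x2D, slot 19 ⇒ 0x44007 (P1/RW1/US1/PS0)
  lvl1: tbl 0x44, slot 24 ⇒ 0x48007 (P1/RW1/US1/PS0)
  ⇒ phys 0x48FE2  [2 reads]

TLB: [["0x140E", "0x32"], ["0xA17", "0x35"], ["0x1011", "0x3C"], ["0xE00", "0x42"], ["0x2618", "0x48"]]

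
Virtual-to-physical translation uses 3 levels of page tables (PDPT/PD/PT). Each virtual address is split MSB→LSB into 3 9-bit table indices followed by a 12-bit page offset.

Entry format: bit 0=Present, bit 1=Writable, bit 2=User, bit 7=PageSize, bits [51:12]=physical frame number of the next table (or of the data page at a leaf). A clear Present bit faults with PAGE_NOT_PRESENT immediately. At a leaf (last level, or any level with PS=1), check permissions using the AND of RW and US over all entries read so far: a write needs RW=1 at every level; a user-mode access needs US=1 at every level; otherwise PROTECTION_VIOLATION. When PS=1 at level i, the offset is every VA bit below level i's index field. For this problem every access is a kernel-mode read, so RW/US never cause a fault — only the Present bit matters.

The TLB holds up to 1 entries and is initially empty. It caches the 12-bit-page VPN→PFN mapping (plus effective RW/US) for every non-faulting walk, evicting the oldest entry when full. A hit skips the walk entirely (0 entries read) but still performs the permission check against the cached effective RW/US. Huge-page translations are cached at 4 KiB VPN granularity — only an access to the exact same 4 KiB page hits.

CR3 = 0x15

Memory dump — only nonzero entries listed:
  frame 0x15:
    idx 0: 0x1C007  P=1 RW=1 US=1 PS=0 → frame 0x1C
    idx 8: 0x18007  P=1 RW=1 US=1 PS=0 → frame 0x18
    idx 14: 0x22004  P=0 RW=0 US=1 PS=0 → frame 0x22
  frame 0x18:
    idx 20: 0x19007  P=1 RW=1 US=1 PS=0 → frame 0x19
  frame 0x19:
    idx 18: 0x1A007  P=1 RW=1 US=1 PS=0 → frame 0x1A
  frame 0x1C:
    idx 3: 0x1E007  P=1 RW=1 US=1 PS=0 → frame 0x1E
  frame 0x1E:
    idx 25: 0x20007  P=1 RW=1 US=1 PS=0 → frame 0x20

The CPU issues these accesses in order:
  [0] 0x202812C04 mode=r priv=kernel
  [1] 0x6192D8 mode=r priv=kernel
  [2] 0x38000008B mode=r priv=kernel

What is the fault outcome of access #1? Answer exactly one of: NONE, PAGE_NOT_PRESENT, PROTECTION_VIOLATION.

Walk each access:
#0 VA=0x202812C04 (r,kernel):
  lvl0: tbl 0x15, slot 8 ⇒ 0x18007 (P1/RW1/US1/PS0)
  lvl1: tbl 0x18, slot 20 ⇒ 0x19007 (P1/RW1/US1/PS0)
  lvl2: tbl 0x19, slot 18 ⇒ 0x1A007 (P1/RW1/US1/PS0)
  ✓ 0x1AC04  — 3 lookups
#1 VA=0x6192D8 (r,kernel):
  lvl0: tbl 0x15, slot 0 ⇒ 0x1C007 (P1/RW1/US1/PS0)
  lvl1: tbl 0x1C, slot 3 ⇒ 0x1E007 (P1/RW1/US1/PS0)
  lvl2: tbl 0x1E, slot 25 ⇒ 0x20007 (P1/RW1/US1/PS0)
  ✓ 0x202D8  — 3 lookups
#2 VA=0x38000008B (r,kernel):
  lvl0: tbl 0x15, slot 14 ⇒ 0x22004 (P0/RW0/US1/PS0)
  → PAGE_NOT_PRESENT  (1 entries read)

Access #1 fault: NONE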